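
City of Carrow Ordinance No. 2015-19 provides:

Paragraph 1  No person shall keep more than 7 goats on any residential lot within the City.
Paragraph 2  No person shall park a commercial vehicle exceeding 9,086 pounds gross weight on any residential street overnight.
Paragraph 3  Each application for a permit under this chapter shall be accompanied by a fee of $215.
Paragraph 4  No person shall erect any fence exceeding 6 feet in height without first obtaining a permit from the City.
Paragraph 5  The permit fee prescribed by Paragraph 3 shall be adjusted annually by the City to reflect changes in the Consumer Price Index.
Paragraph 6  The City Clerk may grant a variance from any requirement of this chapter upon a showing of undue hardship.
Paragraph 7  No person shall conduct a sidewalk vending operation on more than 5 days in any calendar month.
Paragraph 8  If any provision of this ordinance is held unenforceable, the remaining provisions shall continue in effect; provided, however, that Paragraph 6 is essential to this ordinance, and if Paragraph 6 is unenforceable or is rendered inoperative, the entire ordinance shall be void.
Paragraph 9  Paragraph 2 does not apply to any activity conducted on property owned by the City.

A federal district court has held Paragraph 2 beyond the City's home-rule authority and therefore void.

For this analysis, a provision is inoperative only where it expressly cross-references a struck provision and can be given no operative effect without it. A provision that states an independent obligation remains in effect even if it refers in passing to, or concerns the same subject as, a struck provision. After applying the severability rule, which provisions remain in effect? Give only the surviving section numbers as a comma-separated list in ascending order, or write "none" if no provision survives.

Paragraph 2 is struck. The only function of Paragraph 9 is the public-property exemption from Paragraph 2, so it cannot stand once Paragraph 2 is removed. Paragraph 8 makes Paragraph 6 an essential term, but Paragraph 6 is unaffected, so the severability proviso in Paragraph 8 preserves the remaining provisions. The provisions still in force are Paragraph 1, Paragraph 3, Paragraph 4, Paragraph 5, Paragraph 6, Paragraph 7, and Paragraph 8.

1, 3, 4, 5, 6, 7, 8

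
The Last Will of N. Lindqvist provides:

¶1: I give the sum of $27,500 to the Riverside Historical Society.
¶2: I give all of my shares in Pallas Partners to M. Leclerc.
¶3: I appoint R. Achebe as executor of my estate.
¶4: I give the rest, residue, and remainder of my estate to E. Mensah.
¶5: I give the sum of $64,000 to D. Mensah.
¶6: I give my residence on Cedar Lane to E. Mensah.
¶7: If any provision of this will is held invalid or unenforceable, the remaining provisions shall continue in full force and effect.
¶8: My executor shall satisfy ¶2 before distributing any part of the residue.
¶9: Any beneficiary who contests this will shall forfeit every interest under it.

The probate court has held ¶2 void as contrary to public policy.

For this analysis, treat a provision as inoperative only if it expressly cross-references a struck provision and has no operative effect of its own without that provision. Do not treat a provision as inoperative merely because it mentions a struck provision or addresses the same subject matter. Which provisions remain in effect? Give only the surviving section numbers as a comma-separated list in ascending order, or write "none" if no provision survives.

1, 3, 4, 5, 6, 7, 9

¶2 is struck. ¶8 merely fixes the priority direction for ¶2; with ¶2 gone it has nothing to operate on and falls away. Under the severability clause in ¶7, the remaining provisions continue in force. The provisions still in force are ¶1, ¶3, ¶4, ¶5, ¶6, ¶7, and ¶9.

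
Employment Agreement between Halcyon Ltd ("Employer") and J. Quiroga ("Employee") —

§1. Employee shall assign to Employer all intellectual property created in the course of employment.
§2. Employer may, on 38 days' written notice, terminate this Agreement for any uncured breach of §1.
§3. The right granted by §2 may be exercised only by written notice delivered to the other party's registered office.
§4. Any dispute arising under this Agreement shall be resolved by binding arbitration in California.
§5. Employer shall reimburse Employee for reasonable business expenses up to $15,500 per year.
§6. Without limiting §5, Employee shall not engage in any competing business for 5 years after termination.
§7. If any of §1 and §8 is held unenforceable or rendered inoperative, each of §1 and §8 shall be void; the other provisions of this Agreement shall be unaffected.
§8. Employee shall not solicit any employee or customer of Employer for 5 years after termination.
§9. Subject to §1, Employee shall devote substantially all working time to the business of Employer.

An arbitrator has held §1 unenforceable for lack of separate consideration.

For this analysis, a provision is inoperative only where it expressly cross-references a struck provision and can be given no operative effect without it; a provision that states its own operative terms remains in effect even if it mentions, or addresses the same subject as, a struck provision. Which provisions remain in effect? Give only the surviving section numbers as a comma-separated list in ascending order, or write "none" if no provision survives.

4, 5, 6, 7, 9

§1 is struck. §2 has no operative effect of its own apart from §1 and is therefore inoperative. The only function of §3 is the notice requirement for §2, so it cannot stand once §2 is removed. §9 mentions §1 but its own obligation stands independently of §1, so §9 is not affected. §7 declares §1 and §8 mutually dependent; since one of them has fallen, all of them are of no effect. That brings down §8 as well. The remainder continues in force under §7. The provisions still in force are §4, §5, §6, §7, and §9.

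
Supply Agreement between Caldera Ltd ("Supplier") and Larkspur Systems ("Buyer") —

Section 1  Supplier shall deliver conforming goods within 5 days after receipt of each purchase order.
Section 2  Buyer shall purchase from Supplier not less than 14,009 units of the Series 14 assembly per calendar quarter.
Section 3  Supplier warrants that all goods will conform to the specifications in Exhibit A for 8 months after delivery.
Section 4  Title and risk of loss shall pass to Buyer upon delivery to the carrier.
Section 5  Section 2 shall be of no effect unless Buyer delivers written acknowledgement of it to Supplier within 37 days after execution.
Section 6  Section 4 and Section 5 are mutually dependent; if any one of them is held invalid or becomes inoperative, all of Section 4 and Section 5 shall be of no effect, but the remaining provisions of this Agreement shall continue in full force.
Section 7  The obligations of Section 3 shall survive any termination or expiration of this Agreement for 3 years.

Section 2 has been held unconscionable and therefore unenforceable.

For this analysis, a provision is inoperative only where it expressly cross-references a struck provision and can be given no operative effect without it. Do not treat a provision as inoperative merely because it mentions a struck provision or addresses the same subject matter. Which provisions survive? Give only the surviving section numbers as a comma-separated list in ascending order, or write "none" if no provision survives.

Section 2 is struck. Section 5 operates only by reference to Section 2, so it falls with Section 2. Section 6 declares Section 4 and Section 5 mutually dependent; since one of them has fallen, all of them are of no effect. That brings down Section 4 as well. The remainder continues in force under Section 6. The provisions still in force are Section 1, Section 3, Section 6, and Section 7.

1, 3, 6, 7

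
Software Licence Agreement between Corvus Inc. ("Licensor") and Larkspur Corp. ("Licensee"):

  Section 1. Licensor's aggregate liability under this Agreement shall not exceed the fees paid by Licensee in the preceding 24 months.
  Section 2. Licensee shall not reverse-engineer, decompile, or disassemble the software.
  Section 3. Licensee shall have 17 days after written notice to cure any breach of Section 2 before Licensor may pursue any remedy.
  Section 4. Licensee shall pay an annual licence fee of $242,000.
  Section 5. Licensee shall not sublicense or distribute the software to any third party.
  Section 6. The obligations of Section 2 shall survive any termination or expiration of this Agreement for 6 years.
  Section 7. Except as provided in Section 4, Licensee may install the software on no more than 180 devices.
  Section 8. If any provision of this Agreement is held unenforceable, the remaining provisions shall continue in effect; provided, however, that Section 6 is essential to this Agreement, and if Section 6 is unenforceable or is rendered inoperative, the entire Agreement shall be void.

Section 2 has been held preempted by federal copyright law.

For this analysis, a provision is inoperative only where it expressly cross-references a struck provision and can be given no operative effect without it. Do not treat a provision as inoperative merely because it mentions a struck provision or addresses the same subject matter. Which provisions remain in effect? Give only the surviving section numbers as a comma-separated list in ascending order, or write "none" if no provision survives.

none

Section 2 is struck. Section 3 operates only by reference to Section 2, so it falls with Section 2. Section 6 has no operative effect of its own apart from Section 2 and is therefore inoperative. Section 8 makes Section 6 an essential term, and Section 6 has been rendered inoperative by the cascade; under Section 8, the entire Agreement is therefore void. No provision of the Agreement survives.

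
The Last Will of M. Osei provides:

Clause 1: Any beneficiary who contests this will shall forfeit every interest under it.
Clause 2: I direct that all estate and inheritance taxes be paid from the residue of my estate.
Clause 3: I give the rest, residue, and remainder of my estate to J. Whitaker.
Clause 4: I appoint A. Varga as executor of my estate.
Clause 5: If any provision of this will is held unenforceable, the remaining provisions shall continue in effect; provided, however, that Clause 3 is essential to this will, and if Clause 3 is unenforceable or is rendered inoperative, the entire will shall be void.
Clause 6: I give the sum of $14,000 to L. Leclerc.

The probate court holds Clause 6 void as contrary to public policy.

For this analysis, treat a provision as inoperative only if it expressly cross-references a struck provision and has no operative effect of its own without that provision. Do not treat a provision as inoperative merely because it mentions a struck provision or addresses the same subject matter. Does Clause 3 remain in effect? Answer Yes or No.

Yes

Clause 6 is struck. Nothing else in the will is defined by reference to Clause 6. Clause 5 makes Clause 3 an essential term, but Clause 3 is unaffected, so the severability proviso in Clause 5 preserves the remaining provisions. Clause 1, Clause 2, Clause 3, Clause 4, and Clause 5 remain in effect. Clause 3 is among the surviving provisions, so the answer is yes.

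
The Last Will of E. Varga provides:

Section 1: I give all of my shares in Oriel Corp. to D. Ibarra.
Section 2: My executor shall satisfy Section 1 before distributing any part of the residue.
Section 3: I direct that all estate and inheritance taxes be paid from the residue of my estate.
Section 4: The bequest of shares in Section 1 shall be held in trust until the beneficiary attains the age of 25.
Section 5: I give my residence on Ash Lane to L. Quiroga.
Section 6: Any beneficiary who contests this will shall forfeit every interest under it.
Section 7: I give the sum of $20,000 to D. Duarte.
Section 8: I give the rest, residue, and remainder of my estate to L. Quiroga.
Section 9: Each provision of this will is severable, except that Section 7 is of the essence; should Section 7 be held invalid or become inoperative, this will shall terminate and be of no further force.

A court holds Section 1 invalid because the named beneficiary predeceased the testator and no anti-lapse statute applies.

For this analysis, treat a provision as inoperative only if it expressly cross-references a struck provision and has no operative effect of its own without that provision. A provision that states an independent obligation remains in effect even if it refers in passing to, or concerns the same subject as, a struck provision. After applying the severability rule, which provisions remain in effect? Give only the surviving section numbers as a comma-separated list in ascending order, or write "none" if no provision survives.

Section 1 is struck. Section 2 operates only by reference to Section 1, so it falls with Section 1. The only function of Section 4 is the trust for Section 1, so it cannot stand once Section 1 is removed. Section 9 makes Section 7 an essential term, but Section 7 is unaffected, so the severability proviso in Section 9 preserves the remaining provisions. That leaves Section 3, Section 5, Section 6, Section 7, Section 8, and Section 9 in effect.

3, 5, 6, 7, 8, 9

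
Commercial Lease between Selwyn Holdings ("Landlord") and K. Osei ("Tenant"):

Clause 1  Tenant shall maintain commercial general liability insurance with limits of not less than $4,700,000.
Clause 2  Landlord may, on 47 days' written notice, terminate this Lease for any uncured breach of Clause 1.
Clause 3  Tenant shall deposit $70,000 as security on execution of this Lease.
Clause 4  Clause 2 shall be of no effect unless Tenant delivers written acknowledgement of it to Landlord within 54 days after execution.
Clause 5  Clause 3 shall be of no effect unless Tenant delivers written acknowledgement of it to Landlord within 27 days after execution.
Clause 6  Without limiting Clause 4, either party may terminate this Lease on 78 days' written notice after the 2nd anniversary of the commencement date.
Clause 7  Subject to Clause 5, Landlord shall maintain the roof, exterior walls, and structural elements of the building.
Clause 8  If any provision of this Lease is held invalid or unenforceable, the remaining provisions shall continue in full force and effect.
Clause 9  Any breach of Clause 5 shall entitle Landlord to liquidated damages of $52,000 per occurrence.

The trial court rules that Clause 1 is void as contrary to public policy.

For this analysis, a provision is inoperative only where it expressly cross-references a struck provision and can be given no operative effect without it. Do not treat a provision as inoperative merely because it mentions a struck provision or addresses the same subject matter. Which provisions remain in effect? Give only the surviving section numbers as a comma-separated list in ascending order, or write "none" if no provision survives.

3, 5, 6, 7, 8, 9

Clause 1 is struck. Clause 2 operates only by reference to Clause 1, so it falls with Clause 1. Clause 4 operates only by reference to Clause 2, so it falls with Clause 2. Clause 6 mentions Clause 4 but its own obligation stands independently of Clause 4, so Clause 6 is not affected. Clause 8 is a severability clause and preserves every provision that can still be given independent effect. Clause 3, Clause 5, Clause 6, Clause 7, Clause 8, and Clause 9 remain in effect.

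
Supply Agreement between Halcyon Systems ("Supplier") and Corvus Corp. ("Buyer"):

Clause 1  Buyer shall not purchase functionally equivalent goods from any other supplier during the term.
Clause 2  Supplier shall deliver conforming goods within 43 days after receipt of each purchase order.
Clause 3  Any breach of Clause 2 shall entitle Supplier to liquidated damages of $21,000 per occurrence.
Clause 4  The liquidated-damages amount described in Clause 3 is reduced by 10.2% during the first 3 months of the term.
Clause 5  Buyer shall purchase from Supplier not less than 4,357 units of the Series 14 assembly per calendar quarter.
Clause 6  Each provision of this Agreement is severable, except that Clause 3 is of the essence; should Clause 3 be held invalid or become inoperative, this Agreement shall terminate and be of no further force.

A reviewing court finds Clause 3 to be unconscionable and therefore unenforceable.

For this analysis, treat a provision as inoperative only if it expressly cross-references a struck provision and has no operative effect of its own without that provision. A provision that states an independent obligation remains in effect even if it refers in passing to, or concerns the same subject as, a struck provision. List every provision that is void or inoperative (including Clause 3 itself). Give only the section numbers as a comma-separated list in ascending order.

Clause 3 is struck. Clause 4 does nothing except set the introductory reduction to the liquidated-damages amount by reference to Clause 3; with Clause 3 gone it has no independent effect and is inoperative. Clause 6 makes Clause 3 an essential term, and Clause 3 is the provision held invalid; under Clause 6, the entire Agreement is therefore void. No provision of the Agreement survives.

1, 2, 3, 4, 5, 6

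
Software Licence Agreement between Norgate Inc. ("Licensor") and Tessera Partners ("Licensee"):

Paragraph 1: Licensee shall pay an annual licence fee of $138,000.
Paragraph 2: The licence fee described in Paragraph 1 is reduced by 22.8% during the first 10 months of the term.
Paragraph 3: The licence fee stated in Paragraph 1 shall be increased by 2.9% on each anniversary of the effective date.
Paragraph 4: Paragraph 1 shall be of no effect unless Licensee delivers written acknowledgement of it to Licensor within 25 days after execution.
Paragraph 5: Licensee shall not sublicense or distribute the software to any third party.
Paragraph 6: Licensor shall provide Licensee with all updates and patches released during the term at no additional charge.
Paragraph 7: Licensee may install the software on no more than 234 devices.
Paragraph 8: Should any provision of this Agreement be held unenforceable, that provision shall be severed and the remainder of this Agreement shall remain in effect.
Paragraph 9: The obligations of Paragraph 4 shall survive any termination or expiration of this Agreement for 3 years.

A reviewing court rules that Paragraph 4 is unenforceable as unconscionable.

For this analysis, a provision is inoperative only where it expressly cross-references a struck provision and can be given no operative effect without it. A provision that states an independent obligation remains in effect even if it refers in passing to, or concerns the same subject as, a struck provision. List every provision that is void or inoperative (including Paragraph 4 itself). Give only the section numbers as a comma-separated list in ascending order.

Paragraph 4 is struck. Paragraph 9 merely fixes the survival period for Paragraph 4; with Paragraph 4 gone it has nothing to operate on and falls away. Paragraph 8 is a severability clause and preserves every provision that can still be given independent effect. The provisions still in force are Paragraph 1, Paragraph 2, Paragraph 3, Paragraph 5, Paragraph 6, Paragraph 7, and Paragraph 8.

4, 9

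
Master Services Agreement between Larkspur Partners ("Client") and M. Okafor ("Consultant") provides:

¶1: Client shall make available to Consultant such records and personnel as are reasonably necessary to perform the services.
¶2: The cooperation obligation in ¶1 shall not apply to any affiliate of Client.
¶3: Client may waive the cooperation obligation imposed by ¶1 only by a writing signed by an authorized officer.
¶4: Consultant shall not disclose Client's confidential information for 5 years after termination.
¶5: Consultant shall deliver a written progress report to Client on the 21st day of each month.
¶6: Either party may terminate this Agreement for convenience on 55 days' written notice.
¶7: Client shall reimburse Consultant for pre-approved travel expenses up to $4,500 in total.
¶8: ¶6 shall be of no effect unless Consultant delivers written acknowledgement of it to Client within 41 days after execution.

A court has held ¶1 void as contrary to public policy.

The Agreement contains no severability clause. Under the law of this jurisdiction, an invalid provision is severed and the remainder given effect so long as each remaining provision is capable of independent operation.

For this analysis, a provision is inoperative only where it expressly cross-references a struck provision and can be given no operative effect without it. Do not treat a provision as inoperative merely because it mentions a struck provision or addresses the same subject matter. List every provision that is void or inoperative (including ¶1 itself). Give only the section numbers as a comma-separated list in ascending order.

¶1 is struck. ¶2 does nothing except set the carve-out from the cooperation obligation by reference to ¶1; with ¶1 gone it has no independent effect and is inoperative. ¶3 merely fixes the waiver condition for ¶1; with ¶1 gone it has nothing to operate on and falls away. With no severability clause, the stated default rule severs what cannot stand and enforces each remaining provision that can operate on its own. The provisions still in force are ¶4, ¶5, ¶6, ¶7, and ¶8.

1, 2, 3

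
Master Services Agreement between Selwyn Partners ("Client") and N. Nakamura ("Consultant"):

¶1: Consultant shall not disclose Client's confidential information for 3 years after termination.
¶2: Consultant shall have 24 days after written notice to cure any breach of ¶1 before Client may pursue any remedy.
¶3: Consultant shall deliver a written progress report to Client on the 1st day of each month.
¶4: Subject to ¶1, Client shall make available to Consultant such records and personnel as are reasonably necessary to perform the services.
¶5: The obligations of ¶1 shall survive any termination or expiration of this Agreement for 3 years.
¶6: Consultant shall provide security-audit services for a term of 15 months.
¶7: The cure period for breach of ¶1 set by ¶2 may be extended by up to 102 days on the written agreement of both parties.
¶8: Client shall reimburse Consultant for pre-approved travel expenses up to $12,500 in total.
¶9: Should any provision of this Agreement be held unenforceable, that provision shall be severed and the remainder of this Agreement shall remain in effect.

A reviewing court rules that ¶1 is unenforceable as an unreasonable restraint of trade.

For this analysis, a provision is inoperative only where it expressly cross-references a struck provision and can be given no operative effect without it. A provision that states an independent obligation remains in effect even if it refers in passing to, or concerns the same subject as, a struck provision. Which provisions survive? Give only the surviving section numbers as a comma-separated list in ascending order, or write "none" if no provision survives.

¶1 is struck. ¶2 merely fixes the cure period for breach of ¶1; with ¶1 gone it has nothing to operate on and falls away. The only function of ¶5 is the survival period for ¶1, so it cannot stand once ¶1 is removed. ¶7 operates only by reference to ¶2, so it falls with ¶2. ¶4 mentions ¶1 but its own obligation stands independently of ¶1, so ¶4 is not affected. Under the severability clause in ¶9, the remaining provisions continue in force. ¶3, ¶4, ¶6, ¶8, and ¶9 remain in effect.

3, 4, 6, 8, 9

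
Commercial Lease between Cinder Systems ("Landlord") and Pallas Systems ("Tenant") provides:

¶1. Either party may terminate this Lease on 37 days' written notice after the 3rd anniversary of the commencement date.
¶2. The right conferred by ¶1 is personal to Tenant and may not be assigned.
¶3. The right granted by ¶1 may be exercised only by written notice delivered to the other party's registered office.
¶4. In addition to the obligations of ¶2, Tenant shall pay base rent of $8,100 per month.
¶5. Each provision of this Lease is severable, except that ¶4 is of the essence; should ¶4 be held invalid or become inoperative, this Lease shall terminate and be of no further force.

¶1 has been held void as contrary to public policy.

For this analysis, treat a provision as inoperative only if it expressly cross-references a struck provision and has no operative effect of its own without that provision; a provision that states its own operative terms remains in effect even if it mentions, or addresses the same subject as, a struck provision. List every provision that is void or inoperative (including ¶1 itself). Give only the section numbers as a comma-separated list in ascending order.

¶1 is struck. ¶2 merely fixes the non-assignment of ¶1; with ¶1 gone it has nothing to operate on and falls away. ¶3 operates only by reference to ¶1, so it falls with ¶1. Although ¶4 refers to ¶2, its operative terms do not depend on ¶2, so it remains in effect. ¶5 makes ¶4 an essential term, but ¶4 is unaffected, so the severability proviso in ¶5 preserves the remaining provisions. That leaves ¶4 and ¶5 in effect.

1, 2, 3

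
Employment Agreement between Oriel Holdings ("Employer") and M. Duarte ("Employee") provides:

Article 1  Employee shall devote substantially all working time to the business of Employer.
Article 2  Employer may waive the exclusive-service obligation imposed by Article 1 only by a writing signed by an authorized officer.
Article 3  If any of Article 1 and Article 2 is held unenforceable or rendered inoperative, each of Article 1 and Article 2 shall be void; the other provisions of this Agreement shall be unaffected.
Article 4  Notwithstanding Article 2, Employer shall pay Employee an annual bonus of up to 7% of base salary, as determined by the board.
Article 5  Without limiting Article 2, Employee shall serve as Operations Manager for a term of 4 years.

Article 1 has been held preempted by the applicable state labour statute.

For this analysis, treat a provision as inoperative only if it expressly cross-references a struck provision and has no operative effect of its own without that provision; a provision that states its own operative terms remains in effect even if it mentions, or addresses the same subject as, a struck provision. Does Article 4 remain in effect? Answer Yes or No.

Yes

Article 1 is struck. Article 2 has no operative effect of its own apart from Article 1 and is therefore inoperative. Although Article 4 refers to Article 2, its operative terms do not depend on Article 2, so it remains in effect. Article 5 mentions Article 2 but its own obligation stands independently of Article 2, so Article 5 is not affected. Article 3 declares Article 1 and Article 2 mutually dependent; since one of them has fallen, all of them are of no effect. The remainder continues in force under Article 3. That leaves Article 3, Article 4, and Article 5 in effect. Article 4 is among the surviving provisions, so the answer is yes.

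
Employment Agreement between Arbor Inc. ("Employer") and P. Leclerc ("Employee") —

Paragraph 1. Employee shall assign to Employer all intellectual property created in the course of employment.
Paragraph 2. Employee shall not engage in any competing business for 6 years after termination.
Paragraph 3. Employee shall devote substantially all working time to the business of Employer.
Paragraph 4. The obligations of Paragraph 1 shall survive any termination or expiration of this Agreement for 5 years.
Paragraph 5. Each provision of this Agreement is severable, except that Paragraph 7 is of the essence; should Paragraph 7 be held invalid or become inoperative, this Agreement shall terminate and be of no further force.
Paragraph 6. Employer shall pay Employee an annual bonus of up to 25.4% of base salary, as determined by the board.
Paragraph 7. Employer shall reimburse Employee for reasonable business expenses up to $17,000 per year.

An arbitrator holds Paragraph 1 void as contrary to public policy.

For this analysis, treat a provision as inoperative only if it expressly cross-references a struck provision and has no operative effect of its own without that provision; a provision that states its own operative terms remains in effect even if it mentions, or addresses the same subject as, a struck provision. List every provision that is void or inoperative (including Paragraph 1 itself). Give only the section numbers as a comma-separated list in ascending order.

Paragraph 1 is struck. Paragraph 4 has no operative effect of its own apart from Paragraph 1 and is therefore inoperative. Paragraph 5 makes Paragraph 7 an essential term, but Paragraph 7 is unaffected, so the severability proviso in Paragraph 5 preserves the remaining provisions. That leaves Paragraph 2, Paragraph 3, Paragraph 5, Paragraph 6, and Paragraph 7 in effect.

1, 4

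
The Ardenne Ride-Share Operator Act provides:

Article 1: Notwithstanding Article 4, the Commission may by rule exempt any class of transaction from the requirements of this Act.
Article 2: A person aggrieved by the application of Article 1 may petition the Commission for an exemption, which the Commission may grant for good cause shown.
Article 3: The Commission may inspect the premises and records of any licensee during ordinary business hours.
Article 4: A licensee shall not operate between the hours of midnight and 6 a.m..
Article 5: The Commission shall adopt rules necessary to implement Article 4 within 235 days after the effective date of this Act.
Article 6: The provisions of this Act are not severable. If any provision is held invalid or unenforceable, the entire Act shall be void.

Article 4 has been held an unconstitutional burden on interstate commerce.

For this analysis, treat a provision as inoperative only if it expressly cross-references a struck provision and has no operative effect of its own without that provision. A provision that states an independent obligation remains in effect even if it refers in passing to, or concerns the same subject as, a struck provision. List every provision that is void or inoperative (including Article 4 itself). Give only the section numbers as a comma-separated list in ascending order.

Article 4 is struck. Article 5 operates only by reference to Article 4, so it falls with Article 4. Article 6 provides that the Act is not severable, so the invalidity of any one provision voids the entire Act. No provision of the Act survives.

1, 2, 3, 4, 5, 6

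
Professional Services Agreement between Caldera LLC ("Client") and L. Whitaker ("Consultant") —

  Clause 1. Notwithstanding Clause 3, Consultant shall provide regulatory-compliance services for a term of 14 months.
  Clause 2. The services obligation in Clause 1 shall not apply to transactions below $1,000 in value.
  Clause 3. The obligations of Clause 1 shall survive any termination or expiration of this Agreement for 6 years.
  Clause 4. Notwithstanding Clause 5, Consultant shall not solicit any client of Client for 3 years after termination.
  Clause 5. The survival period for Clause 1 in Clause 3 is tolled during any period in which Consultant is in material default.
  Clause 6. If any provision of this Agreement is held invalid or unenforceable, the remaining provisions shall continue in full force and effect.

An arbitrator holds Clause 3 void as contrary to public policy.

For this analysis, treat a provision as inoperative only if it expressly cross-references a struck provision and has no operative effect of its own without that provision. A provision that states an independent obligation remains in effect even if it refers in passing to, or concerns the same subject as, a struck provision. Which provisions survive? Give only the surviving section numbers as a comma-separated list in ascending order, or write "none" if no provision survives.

1, 2, 4, 6

Clause 3 is struck. The whole of Clause 5 is the tolling of the survival period for Clause 1, defined by reference to Clause 3, so Clause 5 cannot stand once Clause 3 is removed. Although Clause 4 refers to Clause 5, its operative terms do not depend on Clause 5, so it remains in effect. Although Clause 1 refers to Clause 3, its operative terms do not depend on Clause 3, so it remains in effect. Under the severability clause in Clause 6, the remaining provisions continue in force. Clause 1, Clause 2, Clause 4, and Clause 6 remain in effect.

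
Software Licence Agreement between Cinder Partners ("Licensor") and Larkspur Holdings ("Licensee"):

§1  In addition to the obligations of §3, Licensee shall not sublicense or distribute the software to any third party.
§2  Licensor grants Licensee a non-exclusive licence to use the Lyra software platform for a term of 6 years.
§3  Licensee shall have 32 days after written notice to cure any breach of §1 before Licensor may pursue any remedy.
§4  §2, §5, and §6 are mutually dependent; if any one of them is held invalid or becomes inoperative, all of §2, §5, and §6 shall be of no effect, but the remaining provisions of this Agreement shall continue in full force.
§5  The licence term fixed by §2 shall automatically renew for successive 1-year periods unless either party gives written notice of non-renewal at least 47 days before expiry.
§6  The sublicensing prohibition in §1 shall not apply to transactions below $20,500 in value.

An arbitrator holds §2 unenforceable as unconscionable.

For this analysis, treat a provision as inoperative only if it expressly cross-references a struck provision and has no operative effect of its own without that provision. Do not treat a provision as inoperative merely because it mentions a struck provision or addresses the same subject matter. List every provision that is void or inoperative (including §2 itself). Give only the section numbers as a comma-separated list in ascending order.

2, 5, 6

§2 is struck. The whole of §5 is the renewal of the licence term, defined by reference to §2, so §5 cannot stand once §2 is removed. §4 declares §2, §5, and §6 mutually dependent; since one of them has fallen, all of them are of no effect. That brings down §6 as well. The remainder continues in force under §4. §1, §3, and §4 remain in effect.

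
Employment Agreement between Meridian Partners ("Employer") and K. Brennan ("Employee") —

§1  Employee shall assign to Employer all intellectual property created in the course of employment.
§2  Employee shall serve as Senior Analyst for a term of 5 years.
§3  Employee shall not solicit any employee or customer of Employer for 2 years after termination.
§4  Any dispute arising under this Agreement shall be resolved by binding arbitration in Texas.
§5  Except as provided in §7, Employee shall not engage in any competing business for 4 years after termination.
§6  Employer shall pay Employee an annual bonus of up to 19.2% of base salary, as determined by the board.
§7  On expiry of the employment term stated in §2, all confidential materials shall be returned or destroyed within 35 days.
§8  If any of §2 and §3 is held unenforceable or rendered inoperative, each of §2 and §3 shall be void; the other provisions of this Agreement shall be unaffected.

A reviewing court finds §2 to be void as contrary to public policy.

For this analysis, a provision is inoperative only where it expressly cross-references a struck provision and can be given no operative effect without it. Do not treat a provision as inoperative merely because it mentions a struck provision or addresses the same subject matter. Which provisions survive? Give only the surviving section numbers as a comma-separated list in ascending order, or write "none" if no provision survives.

1, 4, 5, 6, 8

§2 is struck. §7 has no operative effect of its own apart from §2 and is therefore inoperative. §5 mentions §7 but its own obligation stands independently of §7, so §5 is not affected. §8 declares §2 and §3 mutually dependent; since one of them has fallen, all of them are of no effect. That brings down §3 as well. The remainder continues in force under §8. §1, §4, §5, §6, and §8 remain in effect.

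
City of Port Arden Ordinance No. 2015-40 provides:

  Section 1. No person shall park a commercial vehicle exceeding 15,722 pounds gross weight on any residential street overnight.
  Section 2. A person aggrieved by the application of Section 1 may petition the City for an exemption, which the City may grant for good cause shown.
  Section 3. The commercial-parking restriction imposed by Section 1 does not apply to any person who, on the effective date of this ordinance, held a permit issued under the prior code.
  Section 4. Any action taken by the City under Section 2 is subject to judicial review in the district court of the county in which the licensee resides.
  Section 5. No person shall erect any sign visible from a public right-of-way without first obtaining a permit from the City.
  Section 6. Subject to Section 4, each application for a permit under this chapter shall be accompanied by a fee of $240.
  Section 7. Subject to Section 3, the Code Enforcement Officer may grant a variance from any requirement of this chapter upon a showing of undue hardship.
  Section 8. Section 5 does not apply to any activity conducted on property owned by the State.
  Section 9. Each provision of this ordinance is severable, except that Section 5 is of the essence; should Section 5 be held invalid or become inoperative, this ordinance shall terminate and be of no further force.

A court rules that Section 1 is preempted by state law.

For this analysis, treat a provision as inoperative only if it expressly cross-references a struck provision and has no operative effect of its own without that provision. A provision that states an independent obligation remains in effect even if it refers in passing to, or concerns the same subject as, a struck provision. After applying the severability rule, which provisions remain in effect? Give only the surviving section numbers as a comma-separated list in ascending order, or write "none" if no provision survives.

Section 1 is struck. Section 2 merely fixes the exemption procedure for Section 1; with Section 1 gone it has nothing to operate on and falls away. The only function of Section 3 is the grandfather exemption from Section 1, so it cannot stand once Section 1 is removed. Section 4 operates only by reference to Section 2, so it falls with Section 2. Although Section 7 refers to Section 3, its operative terms do not depend on Section 3, so it remains in effect. Although Section 6 refers to Section 4, its operative terms do not depend on Section 4, so it remains in effect. Section 9 makes Section 5 an essential term, but Section 5 is unaffected, so the severability proviso in Section 9 preserves the remaining provisions. That leaves Section 5, Section 6, Section 7, Section 8, and Section 9 in effect.

5, 6, 7, 8, 9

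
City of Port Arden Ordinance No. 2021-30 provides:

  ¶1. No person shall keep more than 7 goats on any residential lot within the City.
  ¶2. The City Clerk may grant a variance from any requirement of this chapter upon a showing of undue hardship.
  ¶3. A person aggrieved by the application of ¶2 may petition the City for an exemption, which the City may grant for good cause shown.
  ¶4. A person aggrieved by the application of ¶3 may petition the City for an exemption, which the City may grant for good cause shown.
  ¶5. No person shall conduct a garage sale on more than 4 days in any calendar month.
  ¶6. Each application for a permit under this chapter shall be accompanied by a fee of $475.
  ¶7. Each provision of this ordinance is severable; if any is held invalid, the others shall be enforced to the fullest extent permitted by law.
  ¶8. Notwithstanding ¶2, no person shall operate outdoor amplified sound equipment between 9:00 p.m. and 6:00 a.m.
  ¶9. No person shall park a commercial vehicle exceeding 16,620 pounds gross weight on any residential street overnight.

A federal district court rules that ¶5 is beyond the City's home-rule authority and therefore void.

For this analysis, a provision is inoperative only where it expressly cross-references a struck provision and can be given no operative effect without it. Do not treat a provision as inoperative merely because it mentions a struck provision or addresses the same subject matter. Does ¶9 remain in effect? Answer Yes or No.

¶5 is struck. Nothing else in the ordinance is defined by reference to ¶5. ¶7 is a severability clause and preserves every provision that can still be given independent effect. The provisions still in force are ¶1, ¶2, ¶3, ¶4, ¶6, ¶7, ¶8, and ¶9. ¶9 is among the surviving provisions, so the answer is yes.

Yes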